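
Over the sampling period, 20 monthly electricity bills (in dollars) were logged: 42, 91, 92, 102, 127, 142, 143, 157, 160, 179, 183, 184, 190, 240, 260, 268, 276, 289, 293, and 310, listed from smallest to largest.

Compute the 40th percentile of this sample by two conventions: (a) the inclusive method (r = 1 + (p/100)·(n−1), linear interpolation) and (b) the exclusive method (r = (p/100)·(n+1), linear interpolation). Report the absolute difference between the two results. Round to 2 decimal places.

0.60

n = 20.
(a) r = 8.6; between ranks 8 (157) and 9 (160): 158.8.
(b) r = 8.4; between ranks 8 (157) and 9 (160): 158.2.
|158.8 − 158.2| = 0.6.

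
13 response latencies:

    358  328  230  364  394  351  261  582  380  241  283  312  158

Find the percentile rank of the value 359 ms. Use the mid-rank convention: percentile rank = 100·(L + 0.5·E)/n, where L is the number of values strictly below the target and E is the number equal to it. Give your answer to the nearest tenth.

69.2

Sorted: 158, 230, 241, 261, 283, 312, 328, 351, 358, 364, 380, 394, 582.
Count below 359: L = 9; count equal: E = 0; n = 13.
Percentile rank = 100·(9 + 0.5·0)/13 = 100·9/13 = 69.23.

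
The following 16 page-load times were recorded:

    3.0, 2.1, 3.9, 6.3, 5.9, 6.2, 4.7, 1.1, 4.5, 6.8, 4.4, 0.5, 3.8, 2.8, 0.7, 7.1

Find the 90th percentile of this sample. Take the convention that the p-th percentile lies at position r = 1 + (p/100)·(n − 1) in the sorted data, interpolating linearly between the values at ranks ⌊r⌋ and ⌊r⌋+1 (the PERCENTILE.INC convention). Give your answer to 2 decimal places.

6.55

Sorted: 0.5, 0.7, 1.1, 2.1, 2.8, 3.0, 3.8, 3.9, 4.4, 4.5, 4.7, 5.9, 6.2, 6.3, 6.8, 7.1.
n = 16.
r = 1 + (90/100)·(16 − 1) = 1 + 13.5 = 14.5.
Rank 14 is 6.3 and rank 15 is 6.8.
Interpolate: 6.3 + 0.5·(6.8 − 6.3) = 6.3 + 0.5·0.5 = 6.55.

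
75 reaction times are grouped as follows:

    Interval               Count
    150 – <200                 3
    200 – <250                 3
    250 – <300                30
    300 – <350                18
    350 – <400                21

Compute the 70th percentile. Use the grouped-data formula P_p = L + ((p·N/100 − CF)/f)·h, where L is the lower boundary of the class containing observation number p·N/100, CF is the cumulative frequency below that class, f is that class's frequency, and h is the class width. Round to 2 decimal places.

N = 75; target position k = 70/100 · 75 = 52.5.
Cumulative frequencies: 3, 6, 36, 54, 75.
Observation 52.5 falls in the class 300 – <350.
L = 300, CF = 36, f = 18, h = 50.
P70 = 300 + ((52.5 − 36)/18)·50 = 300 + 45.8333 = 345.833.

345.83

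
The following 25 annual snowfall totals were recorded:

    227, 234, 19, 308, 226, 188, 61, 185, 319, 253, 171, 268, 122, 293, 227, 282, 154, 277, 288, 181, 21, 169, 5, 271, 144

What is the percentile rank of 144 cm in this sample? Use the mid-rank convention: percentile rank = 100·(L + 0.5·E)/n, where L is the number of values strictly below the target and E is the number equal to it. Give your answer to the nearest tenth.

Sorted: 5, 19, 21, 61, 122, 144, 154, 169, 171, 181, 185, 188, 226, 227, 227, 234, 253, 268, 271, 277, 282, 288, 293, 308, 319.
Count below 144: L = 5; count equal: E = 1; n = 25.
Percentile rank = 100·(5 + 0.5·1)/25 = 100·5.5/25 = 22.

22.0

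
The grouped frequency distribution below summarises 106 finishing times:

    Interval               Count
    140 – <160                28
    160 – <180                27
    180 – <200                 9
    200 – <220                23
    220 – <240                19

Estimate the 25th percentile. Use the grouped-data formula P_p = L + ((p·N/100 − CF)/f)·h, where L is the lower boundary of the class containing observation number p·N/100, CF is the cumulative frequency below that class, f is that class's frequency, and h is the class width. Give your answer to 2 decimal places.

N = 106; target position k = 25/100 · 106 = 26.5.
Cumulative frequencies: 28, 55, 64, 87, 106.
Observation 26.5 falls in the class 140 – <160.
L = 140, CF = 0, f = 28, h = 20.
P25 = 140 + ((26.5 − 0)/28)·20 = 140 + 18.9286 = 158.929.

158.93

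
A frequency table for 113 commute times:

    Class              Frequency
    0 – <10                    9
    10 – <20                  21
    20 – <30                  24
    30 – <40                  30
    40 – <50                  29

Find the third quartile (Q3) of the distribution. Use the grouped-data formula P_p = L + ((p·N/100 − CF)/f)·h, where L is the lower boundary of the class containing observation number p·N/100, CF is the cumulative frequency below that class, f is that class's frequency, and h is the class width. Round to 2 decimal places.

N = 113; target position k = 75/100 · 113 = 84.75.
Cumulative frequencies: 9, 30, 54, 84, 113.
Observation 84.75 falls in the class 40 – <50.
L = 40, CF = 84, f = 29, h = 10.
P75 = 40 + ((84.75 − 84)/29)·10 = 40 + 0.258621 = 40.2586.

40.26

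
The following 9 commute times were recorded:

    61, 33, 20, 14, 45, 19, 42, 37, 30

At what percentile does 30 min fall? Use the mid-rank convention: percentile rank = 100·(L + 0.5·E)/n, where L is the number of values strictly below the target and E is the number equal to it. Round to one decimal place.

38.9

Sorted: 14, 19, 20, 30, 33, 37, 42, 45, 61.
Count below 30: L = 3; count equal: E = 1; n = 9.
Percentile rank = 100·(3 + 0.5·1)/9 = 100·3.5/9 = 38.89.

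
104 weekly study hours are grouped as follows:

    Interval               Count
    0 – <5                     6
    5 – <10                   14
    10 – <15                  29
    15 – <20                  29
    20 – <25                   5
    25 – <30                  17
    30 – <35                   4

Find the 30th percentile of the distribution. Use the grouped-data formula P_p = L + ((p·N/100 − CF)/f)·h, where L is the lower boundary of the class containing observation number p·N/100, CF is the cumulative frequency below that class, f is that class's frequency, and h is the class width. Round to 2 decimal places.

11.93

N = 104; target position k = 30/100 · 104 = 31.2.
Cumulative frequencies: 6, 20, 49, 78, 83, 100, 104.
Observation 31.2 falls in the class 10 – <15.
L = 10, CF = 20, f = 29, h = 5.
P30 = 10 + ((31.2 − 20)/29)·5 = 10 + 1.93103 = 11.931.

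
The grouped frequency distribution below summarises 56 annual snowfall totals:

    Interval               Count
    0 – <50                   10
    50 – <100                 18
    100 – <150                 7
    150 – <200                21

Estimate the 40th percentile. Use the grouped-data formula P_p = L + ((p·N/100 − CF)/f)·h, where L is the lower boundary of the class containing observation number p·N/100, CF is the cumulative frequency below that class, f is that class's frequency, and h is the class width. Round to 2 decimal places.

N = 56; target position k = 40/100 · 56 = 22.4.
Cumulative frequencies: 10, 28, 35, 56.
Observation 22.4 falls in the class 50 – <100.
L = 50, CF = 10, f = 18, h = 50.
P40 = 50 + ((22.4 − 10)/18)·50 = 50 + 34.4444 = 84.4444.

84.44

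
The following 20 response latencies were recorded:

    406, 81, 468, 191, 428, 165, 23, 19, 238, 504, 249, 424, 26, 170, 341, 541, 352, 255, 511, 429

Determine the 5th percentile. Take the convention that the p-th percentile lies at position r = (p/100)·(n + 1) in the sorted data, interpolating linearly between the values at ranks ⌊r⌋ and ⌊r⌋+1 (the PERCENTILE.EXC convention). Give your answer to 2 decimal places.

Sorted: 19, 23, 26, 81, 165, 170, 191, 238, 249, 255, 341, 352, 406, 424, 428, 429, 468, 504, 511, 541.
n = 20.
r = (5/100)·(20 + 1) = 1.05.
Rank 1 is 19 and rank 2 is 23.
Interpolate: 19 + 0.05·(23 − 19) = 19 + 0.05·4 = 19.2.

19.20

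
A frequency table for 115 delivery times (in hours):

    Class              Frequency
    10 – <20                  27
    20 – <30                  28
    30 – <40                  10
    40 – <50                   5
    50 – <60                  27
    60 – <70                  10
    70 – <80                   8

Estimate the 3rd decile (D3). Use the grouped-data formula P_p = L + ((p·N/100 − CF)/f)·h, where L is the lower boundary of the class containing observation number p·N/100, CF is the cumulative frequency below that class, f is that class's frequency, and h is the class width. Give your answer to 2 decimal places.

22.68

N = 115; target position k = 30/100 · 115 = 34.5.
Cumulative frequencies: 27, 55, 65, 70, 97, 107, 115.
Observation 34.5 falls in the class 20 – <30.
L = 20, CF = 27, f = 28, h = 10.
P30 = 20 + ((34.5 − 27)/28)·10 = 20 + 2.67857 = 22.6786.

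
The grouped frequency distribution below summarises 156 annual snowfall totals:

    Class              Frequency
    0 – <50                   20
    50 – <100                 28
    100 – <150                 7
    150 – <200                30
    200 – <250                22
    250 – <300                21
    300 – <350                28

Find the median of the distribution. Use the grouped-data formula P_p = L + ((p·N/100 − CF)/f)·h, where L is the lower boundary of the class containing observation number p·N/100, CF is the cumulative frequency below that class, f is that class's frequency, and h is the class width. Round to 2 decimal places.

N = 156; target position k = 50/100 · 156 = 78.
Cumulative frequencies: 20, 48, 55, 85, 107, 128, 156.
Observation 78 falls in the class 150 – <200.
L = 150, CF = 55, f = 30, h = 50.
P50 = 150 + ((78 − 55)/30)·50 = 150 + 38.3333 = 188.333.

188.33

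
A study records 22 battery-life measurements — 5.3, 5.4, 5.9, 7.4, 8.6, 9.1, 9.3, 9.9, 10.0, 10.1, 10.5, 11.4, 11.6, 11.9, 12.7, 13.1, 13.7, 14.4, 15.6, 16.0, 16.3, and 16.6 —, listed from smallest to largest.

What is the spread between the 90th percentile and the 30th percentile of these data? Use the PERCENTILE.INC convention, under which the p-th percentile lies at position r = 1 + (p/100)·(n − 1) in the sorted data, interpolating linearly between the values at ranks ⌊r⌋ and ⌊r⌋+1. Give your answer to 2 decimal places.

n = 22.
P30: r = 7.3; ranks 7–8 are 9.3, 9.9; interpolating gives 9.48.
P90: r = 19.9; ranks 19–20 are 15.6, 16.0; interpolating gives 15.96.
Difference: 15.96 − 9.48 = 6.48.

6.48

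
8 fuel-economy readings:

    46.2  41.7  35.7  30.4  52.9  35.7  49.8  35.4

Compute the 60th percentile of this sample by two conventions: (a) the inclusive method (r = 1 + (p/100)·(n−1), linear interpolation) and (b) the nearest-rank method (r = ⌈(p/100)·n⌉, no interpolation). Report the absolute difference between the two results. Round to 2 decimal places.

0.90

Sorted: 30.4, 35.4, 35.7, 35.7, 41.7, 46.2, 49.8, 52.9.
n = 8.
(a) r = 5.2; between ranks 5 (41.7) and 6 (46.2): 42.6.
(b) the nearest-rank method: rank 5 → 41.7.
|42.6 − 41.7| = 0.9.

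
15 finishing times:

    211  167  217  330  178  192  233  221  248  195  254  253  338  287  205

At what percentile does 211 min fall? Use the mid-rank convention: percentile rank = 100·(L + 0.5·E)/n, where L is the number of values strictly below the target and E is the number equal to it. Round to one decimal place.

36.7

Sorted: 167, 178, 192, 195, 205, 211, 217, 221, 233, 248, 253, 254, 287, 330, 338.
Count below 211: L = 5; count equal: E = 1; n = 15.
Percentile rank = 100·(5 + 0.5·1)/15 = 100·5.5/15 = 36.67.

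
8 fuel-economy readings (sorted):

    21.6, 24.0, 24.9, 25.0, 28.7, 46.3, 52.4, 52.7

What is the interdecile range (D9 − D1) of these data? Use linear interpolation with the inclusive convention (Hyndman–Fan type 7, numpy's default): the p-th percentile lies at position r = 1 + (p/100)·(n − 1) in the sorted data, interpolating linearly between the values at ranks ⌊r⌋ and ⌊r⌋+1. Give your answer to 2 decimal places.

n = 8.
P10: r = 1.7; ranks 1–2 are 21.6, 24.0; interpolating gives 23.28.
P90: r = 7.3; ranks 7–8 are 52.4, 52.7; interpolating gives 52.49.
Difference: 52.49 − 23.28 = 29.21.

29.21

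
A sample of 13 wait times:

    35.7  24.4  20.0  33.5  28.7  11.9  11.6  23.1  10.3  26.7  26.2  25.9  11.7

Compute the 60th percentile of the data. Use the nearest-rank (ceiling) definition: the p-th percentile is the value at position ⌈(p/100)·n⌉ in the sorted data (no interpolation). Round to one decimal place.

Sorted: 10.3, 11.6, 11.7, 11.9, 20.0, 23.1, 24.4, 25.9, 26.2, 26.7, 28.7, 33.5, 35.7.
n = 13.
Position = ⌈60/100 · 13⌉ = ⌈7.8⌉ = 8.
The value at rank 8 is 25.9.

25.9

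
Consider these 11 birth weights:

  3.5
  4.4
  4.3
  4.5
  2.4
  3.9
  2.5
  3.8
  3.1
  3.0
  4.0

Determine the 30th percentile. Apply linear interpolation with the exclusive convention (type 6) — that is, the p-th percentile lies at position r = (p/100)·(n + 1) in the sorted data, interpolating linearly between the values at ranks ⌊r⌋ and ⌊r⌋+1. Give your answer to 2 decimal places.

Sorted: 2.4, 2.5, 3.0, 3.1, 3.5, 3.8, 3.9, 4.0, 4.3, 4.4, 4.5.
n = 11.
r = (30/100)·(11 + 1) = 3.6.
Rank 3 is 3.0 and rank 4 is 3.1.
Interpolate: 3.0 + 0.6·(3.1 − 3.0) = 3.0 + 0.6·0.1 = 3.06.

3.06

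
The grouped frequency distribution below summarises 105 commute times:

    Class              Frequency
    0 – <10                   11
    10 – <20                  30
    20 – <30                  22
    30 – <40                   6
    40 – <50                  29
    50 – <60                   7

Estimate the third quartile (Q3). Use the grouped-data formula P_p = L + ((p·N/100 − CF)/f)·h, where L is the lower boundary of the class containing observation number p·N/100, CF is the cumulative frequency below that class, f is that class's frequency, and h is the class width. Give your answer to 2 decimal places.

43.36

N = 105; target position k = 75/100 · 105 = 78.75.
Cumulative frequencies: 11, 41, 63, 69, 98, 105.
Observation 78.75 falls in the class 40 – <50.
L = 40, CF = 69, f = 29, h = 10.
P75 = 40 + ((78.75 − 69)/29)·10 = 40 + 3.36207 = 43.3621.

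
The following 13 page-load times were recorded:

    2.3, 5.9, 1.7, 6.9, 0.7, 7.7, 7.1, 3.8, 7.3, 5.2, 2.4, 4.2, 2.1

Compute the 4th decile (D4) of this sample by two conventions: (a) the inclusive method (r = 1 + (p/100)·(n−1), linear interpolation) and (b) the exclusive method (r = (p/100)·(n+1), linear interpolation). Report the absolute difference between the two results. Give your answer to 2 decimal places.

0.28

Sorted: 0.7, 1.7, 2.1, 2.3, 2.4, 3.8, 4.2, 5.2, 5.9, 6.9, 7.1, 7.3, 7.7.
n = 13.
(a) r = 5.8; between ranks 5 (2.4) and 6 (3.8): 3.52.
(b) r = 5.6; between ranks 5 (2.4) and 6 (3.8): 3.24.
|3.52 − 3.24| = 0.28.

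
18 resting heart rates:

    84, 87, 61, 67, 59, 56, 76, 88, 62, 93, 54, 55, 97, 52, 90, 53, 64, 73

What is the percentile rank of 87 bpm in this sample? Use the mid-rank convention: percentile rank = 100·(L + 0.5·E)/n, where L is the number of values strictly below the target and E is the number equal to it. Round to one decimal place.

Sorted: 52, 53, 54, 55, 56, 59, 61, 62, 64, 67, 73, 76, 84, 87, 88, 90, 93, 97.
Count below 87: L = 13; count equal: E = 1; n = 18.
Percentile rank = 100·(13 + 0.5·1)/18 = 100·13.5/18 = 75.

75.0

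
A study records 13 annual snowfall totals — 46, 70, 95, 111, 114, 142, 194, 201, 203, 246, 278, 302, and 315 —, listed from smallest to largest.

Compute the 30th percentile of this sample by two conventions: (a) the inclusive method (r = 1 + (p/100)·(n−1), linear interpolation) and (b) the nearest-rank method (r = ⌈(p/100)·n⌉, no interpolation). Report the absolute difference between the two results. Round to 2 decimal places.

n = 13.
(a) r = 4.6; between ranks 4 (111) and 5 (114): 112.8.
(b) the nearest-rank method: rank 4 → 111.
|112.8 − 111| = 1.8.

1.80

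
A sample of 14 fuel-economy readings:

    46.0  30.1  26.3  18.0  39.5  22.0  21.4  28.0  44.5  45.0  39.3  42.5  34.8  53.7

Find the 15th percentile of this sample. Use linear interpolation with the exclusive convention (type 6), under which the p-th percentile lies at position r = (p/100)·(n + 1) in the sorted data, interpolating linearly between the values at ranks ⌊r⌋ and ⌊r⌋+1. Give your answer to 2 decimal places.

21.55

Sorted: 18.0, 21.4, 22.0, 26.3, 28.0, 30.1, 34.8, 39.3, 39.5, 42.5, 44.5, 45.0, 46.0, 53.7.
n = 14.
r = (15/100)·(14 + 1) = 2.25.
Rank 2 is 21.4 and rank 3 is 22.0.
Interpolate: 21.4 + 0.25·(22.0 − 21.4) = 21.4 + 0.25·0.6 = 21.55.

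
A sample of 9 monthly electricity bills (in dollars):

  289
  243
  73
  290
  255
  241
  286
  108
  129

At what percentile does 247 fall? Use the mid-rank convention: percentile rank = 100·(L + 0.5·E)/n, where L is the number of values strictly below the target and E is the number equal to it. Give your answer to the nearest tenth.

Sorted: 73, 108, 129, 241, 243, 255, 286, 289, 290.
Count below 247: L = 5; count equal: E = 0; n = 9.
Percentile rank = 100·(5 + 0.5·0)/9 = 100·5/9 = 55.56.

55.6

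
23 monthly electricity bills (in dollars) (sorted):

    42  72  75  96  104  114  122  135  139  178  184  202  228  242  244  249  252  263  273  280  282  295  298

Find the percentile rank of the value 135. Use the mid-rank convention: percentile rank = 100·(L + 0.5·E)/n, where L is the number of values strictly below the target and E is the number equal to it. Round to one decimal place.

Count below 135: L = 7; count equal: E = 1; n = 23.
Percentile rank = 100·(7 + 0.5·1)/23 = 100·7.5/23 = 32.61.

32.6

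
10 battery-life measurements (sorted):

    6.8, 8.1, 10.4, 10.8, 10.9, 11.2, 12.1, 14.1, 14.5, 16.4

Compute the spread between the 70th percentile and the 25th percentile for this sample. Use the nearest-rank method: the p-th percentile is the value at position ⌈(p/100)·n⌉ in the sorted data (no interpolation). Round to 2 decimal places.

1.70

n = 10.
P25: rank ⌈25/100·10⌉ = 3 → 10.4.
P70: rank ⌈70/100·10⌉ = 7 → 12.1.
Difference: 12.1 − 10.4 = 1.7.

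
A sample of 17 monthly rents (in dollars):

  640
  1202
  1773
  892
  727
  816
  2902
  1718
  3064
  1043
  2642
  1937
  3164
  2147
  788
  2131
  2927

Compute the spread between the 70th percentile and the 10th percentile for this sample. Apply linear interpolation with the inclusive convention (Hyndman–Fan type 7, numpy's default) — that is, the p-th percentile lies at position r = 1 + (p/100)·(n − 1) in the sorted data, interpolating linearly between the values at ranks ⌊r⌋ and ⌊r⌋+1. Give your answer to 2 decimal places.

1482.40

Sorted: 640, 727, 788, 816, 892, 1043, 1202, 1718, 1773, 1937, 2131, 2147, 2642, 2902, 2927, 3064, 3164.
n = 17.
P10: r = 2.6; ranks 2–3 are 727, 788; interpolating gives 763.6.
P70: r = 12.2; ranks 12–13 are 2147, 2642; interpolating gives 2246.
Difference: 2246 − 763.6 = 1482.4.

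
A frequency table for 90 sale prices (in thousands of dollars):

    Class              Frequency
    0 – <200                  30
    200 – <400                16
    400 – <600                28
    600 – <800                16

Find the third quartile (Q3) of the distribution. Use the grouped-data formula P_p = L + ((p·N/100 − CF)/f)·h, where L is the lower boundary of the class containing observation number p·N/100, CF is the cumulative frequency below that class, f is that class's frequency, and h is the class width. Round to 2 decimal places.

553.57

N = 90; target position k = 75/100 · 90 = 67.5.
Cumulative frequencies: 30, 46, 74, 90.
Observation 67.5 falls in the class 400 – <600.
L = 400, CF = 46, f = 28, h = 200.
P75 = 400 + ((67.5 − 46)/28)·200 = 400 + 153.571 = 553.571.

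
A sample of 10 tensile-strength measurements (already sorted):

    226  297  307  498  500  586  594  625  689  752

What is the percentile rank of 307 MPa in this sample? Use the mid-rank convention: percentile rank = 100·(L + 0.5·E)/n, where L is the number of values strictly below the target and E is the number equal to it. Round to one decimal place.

Count below 307: L = 2; count equal: E = 1; n = 10.
Percentile rank = 100·(2 + 0.5·1)/10 = 100·2.5/10 = 25.

25.0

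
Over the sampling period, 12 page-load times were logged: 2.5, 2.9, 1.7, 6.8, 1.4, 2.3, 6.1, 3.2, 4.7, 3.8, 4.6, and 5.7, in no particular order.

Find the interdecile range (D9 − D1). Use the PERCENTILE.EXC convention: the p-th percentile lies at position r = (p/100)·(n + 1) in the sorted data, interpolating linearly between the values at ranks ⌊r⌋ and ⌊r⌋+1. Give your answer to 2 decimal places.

Sorted: 1.4, 1.7, 2.3, 2.5, 2.9, 3.2, 3.8, 4.6, 4.7, 5.7, 6.1, 6.8.
n = 12.
P10: r = 1.3; ranks 1–2 are 1.4, 1.7; interpolating gives 1.49.
P90: r = 11.7; ranks 11–12 are 6.1, 6.8; interpolating gives 6.59.
Difference: 6.59 − 1.49 = 5.1.

5.10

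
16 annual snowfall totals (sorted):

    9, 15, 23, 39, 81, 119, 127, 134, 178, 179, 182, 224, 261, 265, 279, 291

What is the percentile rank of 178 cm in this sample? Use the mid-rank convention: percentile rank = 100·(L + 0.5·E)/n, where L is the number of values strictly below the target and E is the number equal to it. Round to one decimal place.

Count below 178: L = 8; count equal: E = 1; n = 16.
Percentile rank = 100·(8 + 0.5·1)/16 = 100·8.5/16 = 53.12.

53.1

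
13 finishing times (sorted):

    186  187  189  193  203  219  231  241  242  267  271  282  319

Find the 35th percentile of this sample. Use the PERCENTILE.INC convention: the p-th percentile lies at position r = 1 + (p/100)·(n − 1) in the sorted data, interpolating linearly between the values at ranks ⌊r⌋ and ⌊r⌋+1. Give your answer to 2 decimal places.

n = 13.
r = 1 + (35/100)·(13 − 1) = 1 + 4.2 = 5.2.
Rank 5 is 203 and rank 6 is 219.
Interpolate: 203 + 0.2·(219 − 203) = 203 + 0.2·16 = 206.2.

206.20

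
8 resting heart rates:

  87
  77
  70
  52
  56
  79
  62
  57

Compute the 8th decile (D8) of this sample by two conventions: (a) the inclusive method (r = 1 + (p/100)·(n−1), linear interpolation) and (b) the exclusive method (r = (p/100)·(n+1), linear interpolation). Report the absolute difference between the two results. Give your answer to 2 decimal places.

2.40

Sorted: 52, 56, 57, 62, 70, 77, 79, 87.
n = 8.
(a) r = 6.6; between ranks 6 (77) and 7 (79): 78.2.
(b) r = 7.2; between ranks 7 (79) and 8 (87): 80.6.
|78.2 − 80.6| = 2.4.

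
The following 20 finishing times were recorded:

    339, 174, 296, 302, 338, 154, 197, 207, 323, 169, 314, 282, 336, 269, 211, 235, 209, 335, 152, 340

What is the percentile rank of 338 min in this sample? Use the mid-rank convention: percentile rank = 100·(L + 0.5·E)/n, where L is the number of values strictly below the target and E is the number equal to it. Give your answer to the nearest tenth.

87.5

Sorted: 152, 154, 169, 174, 197, 207, 209, 211, 235, 269, 282, 296, 302, 314, 323, 335, 336, 338, 339, 340.
Count below 338: L = 17; count equal: E = 1; n = 20.
Percentile rank = 100·(17 + 0.5·1)/20 = 100·17.5/20 = 87.5.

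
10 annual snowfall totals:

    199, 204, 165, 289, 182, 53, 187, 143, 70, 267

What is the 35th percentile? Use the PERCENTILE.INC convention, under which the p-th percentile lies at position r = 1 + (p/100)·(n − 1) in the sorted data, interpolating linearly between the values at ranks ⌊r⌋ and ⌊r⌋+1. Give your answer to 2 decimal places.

167.55

Sorted: 53, 70, 143, 165, 182, 187, 199, 204, 267, 289.
n = 10.
r = 1 + (35/100)·(10 − 1) = 1 + 3.15 = 4.15.
Rank 4 is 165 and rank 5 is 182.
Interpolate: 165 + 0.15·(182 − 165) = 165 + 0.15·17 = 167.55.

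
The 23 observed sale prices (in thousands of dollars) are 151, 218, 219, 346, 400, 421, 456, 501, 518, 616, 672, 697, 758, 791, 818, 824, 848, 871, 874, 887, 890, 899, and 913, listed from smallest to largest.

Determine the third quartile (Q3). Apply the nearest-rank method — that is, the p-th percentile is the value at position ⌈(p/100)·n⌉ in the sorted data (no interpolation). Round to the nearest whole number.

n = 23.
Position = ⌈75/100 · 23⌉ = ⌈17.25⌉ = 18.
The value at rank 18 is 871.

871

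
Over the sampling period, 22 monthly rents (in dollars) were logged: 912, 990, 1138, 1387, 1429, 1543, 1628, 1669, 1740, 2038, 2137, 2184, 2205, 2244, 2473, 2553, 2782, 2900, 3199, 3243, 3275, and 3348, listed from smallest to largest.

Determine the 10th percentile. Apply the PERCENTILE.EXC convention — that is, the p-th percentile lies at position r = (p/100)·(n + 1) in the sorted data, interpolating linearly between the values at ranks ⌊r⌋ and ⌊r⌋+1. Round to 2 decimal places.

1034.40

n = 22.
r = (10/100)·(22 + 1) = 2.3.
Rank 2 is 990 and rank 3 is 1138.
Interpolate: 990 + 0.3·(1138 − 990) = 990 + 0.3·148 = 1034.4.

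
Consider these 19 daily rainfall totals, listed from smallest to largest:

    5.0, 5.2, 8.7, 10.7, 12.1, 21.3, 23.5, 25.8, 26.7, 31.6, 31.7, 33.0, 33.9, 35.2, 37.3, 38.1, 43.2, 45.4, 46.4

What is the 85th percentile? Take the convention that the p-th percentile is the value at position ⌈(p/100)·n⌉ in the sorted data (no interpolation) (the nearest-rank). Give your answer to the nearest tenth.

n = 19.
Position = ⌈85/100 · 19⌉ = ⌈16.15⌉ = 17.
The value at rank 17 is 43.2.

43.2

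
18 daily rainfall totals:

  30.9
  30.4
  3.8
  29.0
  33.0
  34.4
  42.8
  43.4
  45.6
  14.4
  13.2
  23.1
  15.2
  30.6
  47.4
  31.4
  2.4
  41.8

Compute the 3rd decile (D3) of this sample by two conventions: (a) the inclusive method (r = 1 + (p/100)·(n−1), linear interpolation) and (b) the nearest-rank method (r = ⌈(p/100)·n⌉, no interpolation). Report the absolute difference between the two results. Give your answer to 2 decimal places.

Sorted: 2.4, 3.8, 13.2, 14.4, 15.2, 23.1, 29.0, 30.4, 30.6, 30.9, 31.4, 33.0, 34.4, 41.8, 42.8, 43.4, 45.6, 47.4.
n = 18.
(a) r = 6.1; between ranks 6 (23.1) and 7 (29.0): 23.69.
(b) the nearest-rank method: rank 6 → 23.1.
|23.69 − 23.1| = 0.59.

0.59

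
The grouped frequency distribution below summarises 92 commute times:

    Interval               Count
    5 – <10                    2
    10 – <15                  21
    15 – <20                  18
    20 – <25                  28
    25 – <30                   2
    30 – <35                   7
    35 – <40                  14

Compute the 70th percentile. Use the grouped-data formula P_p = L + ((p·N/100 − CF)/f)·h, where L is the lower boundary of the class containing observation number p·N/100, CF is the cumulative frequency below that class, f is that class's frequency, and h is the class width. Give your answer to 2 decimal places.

N = 92; target position k = 70/100 · 92 = 64.4.
Cumulative frequencies: 2, 23, 41, 69, 71, 78, 92.
Observation 64.4 falls in the class 20 – <25.
L = 20, CF = 41, f = 28, h = 5.
P70 = 20 + ((64.4 − 41)/28)·5 = 20 + 4.17857 = 24.1786.

24.18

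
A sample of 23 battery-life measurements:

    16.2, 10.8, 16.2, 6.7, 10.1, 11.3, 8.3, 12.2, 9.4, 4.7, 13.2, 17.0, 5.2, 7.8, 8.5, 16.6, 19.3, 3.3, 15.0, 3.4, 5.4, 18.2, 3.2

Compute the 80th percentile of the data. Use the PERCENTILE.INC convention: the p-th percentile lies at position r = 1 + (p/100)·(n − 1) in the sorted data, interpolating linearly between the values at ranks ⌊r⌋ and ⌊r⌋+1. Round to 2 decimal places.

16.20

Sorted: 3.2, 3.3, 3.4, 4.7, 5.2, 5.4, 6.7, 7.8, 8.3, 8.5, 9.4, 10.1, 10.8, 11.3, 12.2, 13.2, 15.0, 16.2, 16.2, 16.6, 17.0, 18.2, 19.3.
n = 23.
r = 1 + (80/100)·(23 − 1) = 1 + 17.6 = 18.6.
Rank 18 is 16.2 and rank 19 is 16.2.
Interpolate: 16.2 + 0.6·(16.2 − 16.2) = 16.2 + 0.6·0 = 16.2.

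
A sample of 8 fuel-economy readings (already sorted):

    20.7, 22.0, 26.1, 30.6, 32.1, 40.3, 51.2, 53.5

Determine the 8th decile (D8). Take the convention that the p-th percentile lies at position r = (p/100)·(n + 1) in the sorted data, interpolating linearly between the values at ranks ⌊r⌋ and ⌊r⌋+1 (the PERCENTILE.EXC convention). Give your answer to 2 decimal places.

51.66

n = 8.
r = (80/100)·(8 + 1) = 7.2.
Rank 7 is 51.2 and rank 8 is 53.5.
Interpolate: 51.2 + 0.2·(53.5 − 51.2) = 51.2 + 0.2·2.3 = 51.66.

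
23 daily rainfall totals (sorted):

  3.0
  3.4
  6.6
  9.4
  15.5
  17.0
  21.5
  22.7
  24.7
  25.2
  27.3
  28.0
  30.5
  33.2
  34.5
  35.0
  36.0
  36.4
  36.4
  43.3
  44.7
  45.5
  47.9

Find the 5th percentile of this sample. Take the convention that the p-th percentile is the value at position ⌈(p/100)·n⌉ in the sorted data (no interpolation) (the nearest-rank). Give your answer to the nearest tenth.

n = 23.
Position = ⌈5/100 · 23⌉ = ⌈1.15⌉ = 2.
The value at rank 2 is 3.4.

3.4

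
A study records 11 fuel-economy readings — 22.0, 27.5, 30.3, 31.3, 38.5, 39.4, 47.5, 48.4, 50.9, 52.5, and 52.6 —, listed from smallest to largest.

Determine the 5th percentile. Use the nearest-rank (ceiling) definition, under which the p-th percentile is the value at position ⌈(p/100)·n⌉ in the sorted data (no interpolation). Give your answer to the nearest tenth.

22.0

n = 11.
Position = ⌈5/100 · 11⌉ = ⌈0.55⌉ = 1.
The value at rank 1 is 22.0.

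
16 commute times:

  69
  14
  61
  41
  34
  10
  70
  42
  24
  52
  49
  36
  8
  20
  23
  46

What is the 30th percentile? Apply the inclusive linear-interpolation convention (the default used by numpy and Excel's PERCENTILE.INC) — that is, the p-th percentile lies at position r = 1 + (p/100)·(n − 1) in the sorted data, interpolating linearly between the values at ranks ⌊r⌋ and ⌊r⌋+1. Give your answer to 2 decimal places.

23.50

Sorted: 8, 10, 14, 20, 23, 24, 34, 36, 41, 42, 46, 49, 52, 61, 69, 70.
n = 16.
r = 1 + (30/100)·(16 − 1) = 1 + 4.5 = 5.5.
Rank 5 is 23 and rank 6 is 24.
Interpolate: 23 + 0.5·(24 − 23) = 23 + 0.5·1 = 23.5.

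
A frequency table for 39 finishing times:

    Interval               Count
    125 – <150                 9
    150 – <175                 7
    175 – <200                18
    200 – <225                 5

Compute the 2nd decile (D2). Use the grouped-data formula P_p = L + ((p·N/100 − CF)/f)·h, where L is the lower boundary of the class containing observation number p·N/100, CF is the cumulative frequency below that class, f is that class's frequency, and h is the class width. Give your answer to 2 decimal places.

146.67

N = 39; target position k = 20/100 · 39 = 7.8.
Cumulative frequencies: 9, 16, 34, 39.
Observation 7.8 falls in the class 125 – <150.
L = 125, CF = 0, f = 9, h = 25.
P20 = 125 + ((7.8 − 0)/9)·25 = 125 + 21.6667 = 146.667.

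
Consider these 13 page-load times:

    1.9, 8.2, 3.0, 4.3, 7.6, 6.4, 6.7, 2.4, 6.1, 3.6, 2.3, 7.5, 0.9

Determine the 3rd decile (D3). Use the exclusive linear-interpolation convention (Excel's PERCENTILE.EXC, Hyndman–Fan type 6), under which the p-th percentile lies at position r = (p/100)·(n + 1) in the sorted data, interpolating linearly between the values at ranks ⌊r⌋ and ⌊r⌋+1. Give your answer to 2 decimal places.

2.52

Sorted: 0.9, 1.9, 2.3, 2.4, 3.0, 3.6, 4.3, 6.1, 6.4, 6.7, 7.5, 7.6, 8.2.
n = 13.
r = (30/100)·(13 + 1) = 4.2.
Rank 4 is 2.4 and rank 5 is 3.0.
Interpolate: 2.4 + 0.2·(3.0 − 2.4) = 2.4 + 0.2·0.6 = 2.52.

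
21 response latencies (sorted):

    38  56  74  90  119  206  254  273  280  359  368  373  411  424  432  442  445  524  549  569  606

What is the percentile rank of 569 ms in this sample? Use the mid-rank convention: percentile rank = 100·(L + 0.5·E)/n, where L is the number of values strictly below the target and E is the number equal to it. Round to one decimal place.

92.9

Count below 569: L = 19; count equal: E = 1; n = 21.
Percentile rank = 100·(19 + 0.5·1)/21 = 100·19.5/21 = 92.86.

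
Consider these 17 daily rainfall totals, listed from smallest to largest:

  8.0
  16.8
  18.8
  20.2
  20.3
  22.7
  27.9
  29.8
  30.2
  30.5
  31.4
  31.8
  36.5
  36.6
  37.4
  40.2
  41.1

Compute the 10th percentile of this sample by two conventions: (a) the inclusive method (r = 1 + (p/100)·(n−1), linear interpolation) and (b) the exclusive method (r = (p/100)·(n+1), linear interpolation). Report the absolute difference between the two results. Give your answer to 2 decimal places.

2.96

n = 17.
(a) r = 2.6; between ranks 2 (16.8) and 3 (18.8): 18.
(b) r = 1.8; between ranks 1 (8.0) and 2 (16.8): 15.04.
|18 − 15.04| = 2.96.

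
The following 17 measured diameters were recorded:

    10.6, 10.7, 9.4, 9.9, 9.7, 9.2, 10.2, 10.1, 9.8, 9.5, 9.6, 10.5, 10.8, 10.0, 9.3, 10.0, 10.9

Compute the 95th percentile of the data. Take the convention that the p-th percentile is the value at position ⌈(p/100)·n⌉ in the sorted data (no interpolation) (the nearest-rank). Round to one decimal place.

Sorted: 9.2, 9.3, 9.4, 9.5, 9.6, 9.7, 9.8, 9.9, 10.0, 10.0, 10.1, 10.2, 10.5, 10.6, 10.7, 10.8, 10.9.
n = 17.
Position = ⌈95/100 · 17⌉ = ⌈16.15⌉ = 17.
The value at rank 17 is 10.9.

10.9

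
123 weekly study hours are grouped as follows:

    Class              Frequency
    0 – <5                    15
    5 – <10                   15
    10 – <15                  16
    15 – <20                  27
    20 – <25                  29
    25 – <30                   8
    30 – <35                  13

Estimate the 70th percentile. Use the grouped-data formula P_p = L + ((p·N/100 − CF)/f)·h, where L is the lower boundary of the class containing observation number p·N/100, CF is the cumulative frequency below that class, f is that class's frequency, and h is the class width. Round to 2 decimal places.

N = 123; target position k = 70/100 · 123 = 86.1.
Cumulative frequencies: 15, 30, 46, 73, 102, 110, 123.
Observation 86.1 falls in the class 20 – <25.
L = 20, CF = 73, f = 29, h = 5.
P70 = 20 + ((86.1 − 73)/29)·5 = 20 + 2.25862 = 22.2586.

22.26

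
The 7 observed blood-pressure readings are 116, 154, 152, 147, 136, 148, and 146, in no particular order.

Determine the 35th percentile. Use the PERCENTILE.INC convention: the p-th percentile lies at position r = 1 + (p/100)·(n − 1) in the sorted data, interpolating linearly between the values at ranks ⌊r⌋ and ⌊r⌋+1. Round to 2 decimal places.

146.10

Sorted: 116, 136, 146, 147, 148, 152, 154.
n = 7.
r = 1 + (35/100)·(7 − 1) = 1 + 2.1 = 3.1.
Rank 3 is 146 and rank 4 is 147.
Interpolate: 146 + 0.1·(147 − 146) = 146 + 0.1·1 = 146.1.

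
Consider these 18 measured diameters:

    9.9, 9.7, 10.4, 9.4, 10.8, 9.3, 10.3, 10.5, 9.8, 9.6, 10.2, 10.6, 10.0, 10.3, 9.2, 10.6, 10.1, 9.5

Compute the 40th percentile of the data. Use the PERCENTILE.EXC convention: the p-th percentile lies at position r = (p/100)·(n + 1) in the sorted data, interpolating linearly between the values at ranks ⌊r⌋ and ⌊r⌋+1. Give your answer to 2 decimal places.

9.86

Sorted: 9.2, 9.3, 9.4, 9.5, 9.6, 9.7, 9.8, 9.9, 10.0, 10.1, 10.2, 10.3, 10.3, 10.4, 10.5, 10.6, 10.6, 10.8.
n = 18.
r = (40/100)·(18 + 1) = 7.6.
Rank 7 is 9.8 and rank 8 is 9.9.
Interpolate: 9.8 + 0.6·(9.9 − 9.8) = 9.8 + 0.6·0.1 = 9.86.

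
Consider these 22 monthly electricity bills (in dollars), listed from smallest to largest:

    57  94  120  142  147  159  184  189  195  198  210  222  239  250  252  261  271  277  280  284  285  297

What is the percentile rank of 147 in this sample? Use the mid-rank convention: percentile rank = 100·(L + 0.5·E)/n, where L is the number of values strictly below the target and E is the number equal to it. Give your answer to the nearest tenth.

Count below 147: L = 4; count equal: E = 1; n = 22.
Percentile rank = 100·(4 + 0.5·1)/22 = 100·4.5/22 = 20.45.

20.5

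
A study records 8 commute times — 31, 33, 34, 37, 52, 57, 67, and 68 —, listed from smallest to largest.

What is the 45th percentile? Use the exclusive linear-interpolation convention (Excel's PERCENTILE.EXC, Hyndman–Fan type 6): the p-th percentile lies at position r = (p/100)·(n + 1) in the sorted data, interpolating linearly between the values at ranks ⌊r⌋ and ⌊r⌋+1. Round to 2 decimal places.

37.75

n = 8.
r = (45/100)·(8 + 1) = 4.05.
Rank 4 is 37 and rank 5 is 52.
Interpolate: 37 + 0.05·(52 − 37) = 37 + 0.05·15 = 37.75.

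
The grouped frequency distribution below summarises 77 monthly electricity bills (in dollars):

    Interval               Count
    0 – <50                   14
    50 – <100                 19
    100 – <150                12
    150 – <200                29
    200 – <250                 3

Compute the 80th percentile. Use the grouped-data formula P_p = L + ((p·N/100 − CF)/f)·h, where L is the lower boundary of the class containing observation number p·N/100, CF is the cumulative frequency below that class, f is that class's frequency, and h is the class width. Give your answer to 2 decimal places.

N = 77; target position k = 80/100 · 77 = 61.6.
Cumulative frequencies: 14, 33, 45, 74, 77.
Observation 61.6 falls in the class 150 – <200.
L = 150, CF = 45, f = 29, h = 50.
P80 = 150 + ((61.6 − 45)/29)·50 = 150 + 28.6207 = 178.621.

178.62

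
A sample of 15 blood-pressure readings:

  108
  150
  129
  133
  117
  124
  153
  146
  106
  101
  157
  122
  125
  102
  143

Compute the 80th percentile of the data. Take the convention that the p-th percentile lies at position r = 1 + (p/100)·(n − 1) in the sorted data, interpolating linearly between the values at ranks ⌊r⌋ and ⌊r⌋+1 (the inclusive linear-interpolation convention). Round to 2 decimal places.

146.80

Sorted: 101, 102, 106, 108, 117, 122, 124, 125, 129, 133, 143, 146, 150, 153, 157.
n = 15.
r = 1 + (80/100)·(15 − 1) = 1 + 11.2 = 12.2.
Rank 12 is 146 and rank 13 is 150.
Interpolate: 146 + 0.2·(150 − 146) = 146 + 0.2·4 = 146.8.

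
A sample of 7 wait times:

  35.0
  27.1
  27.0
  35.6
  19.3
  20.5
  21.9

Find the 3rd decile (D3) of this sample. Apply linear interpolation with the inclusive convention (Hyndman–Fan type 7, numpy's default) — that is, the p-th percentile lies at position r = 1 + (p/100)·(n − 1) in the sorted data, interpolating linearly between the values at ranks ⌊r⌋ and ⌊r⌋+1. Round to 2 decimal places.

21.62

Sorted: 19.3, 20.5, 21.9, 27.0, 27.1, 35.0, 35.6.
n = 7.
r = 1 + (30/100)·(7 − 1) = 1 + 1.8 = 2.8.
Rank 2 is 20.5 and rank 3 is 21.9.
Interpolate: 20.5 + 0.8·(21.9 − 20.5) = 20.5 + 0.8·1.4 = 21.62.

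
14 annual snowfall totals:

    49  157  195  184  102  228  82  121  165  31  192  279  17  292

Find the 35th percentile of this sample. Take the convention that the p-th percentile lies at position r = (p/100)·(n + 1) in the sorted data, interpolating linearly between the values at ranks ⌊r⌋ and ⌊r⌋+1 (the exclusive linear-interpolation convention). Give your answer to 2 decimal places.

106.75

Sorted: 17, 31, 49, 82, 102, 121, 157, 165, 184, 192, 195, 228, 279, 292.
n = 14.
r = (35/100)·(14 + 1) = 5.25.
Rank 5 is 102 and rank 6 is 121.
Interpolate: 102 + 0.25·(121 − 102) = 102 + 0.25·19 = 106.75.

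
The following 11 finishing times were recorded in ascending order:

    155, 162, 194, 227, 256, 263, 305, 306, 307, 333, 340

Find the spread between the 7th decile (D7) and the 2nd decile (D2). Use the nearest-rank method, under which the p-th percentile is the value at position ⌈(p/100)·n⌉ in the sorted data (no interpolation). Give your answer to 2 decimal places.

112.00

n = 11.
P20: rank ⌈20/100·11⌉ = 3 → 194.
P70: rank ⌈70/100·11⌉ = 8 → 306.
Difference: 306 − 194 = 112.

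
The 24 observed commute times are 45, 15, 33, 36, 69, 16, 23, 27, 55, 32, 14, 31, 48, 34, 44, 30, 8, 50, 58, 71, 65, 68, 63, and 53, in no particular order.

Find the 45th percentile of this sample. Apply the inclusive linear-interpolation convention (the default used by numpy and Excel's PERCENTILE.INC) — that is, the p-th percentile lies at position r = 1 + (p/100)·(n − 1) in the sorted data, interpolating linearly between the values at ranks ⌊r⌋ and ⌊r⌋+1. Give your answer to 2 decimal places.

Sorted: 8, 14, 15, 16, 23, 27, 30, 31, 32, 33, 34, 36, 44, 45, 48, 50, 53, 55, 58, 63, 65, 68, 69, 71.
n = 24.
r = 1 + (45/100)·(24 − 1) = 1 + 10.35 = 11.35.
Rank 11 is 34 and rank 12 is 36.
Interpolate: 34 + 0.35·(36 − 34) = 34 + 0.35·2 = 34.7.

34.70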